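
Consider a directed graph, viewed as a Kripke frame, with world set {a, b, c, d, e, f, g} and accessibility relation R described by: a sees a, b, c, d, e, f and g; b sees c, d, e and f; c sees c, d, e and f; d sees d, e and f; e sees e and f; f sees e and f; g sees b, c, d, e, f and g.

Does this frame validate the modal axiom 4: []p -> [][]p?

The schema 4 characterises exactly the transitive frames.
Transitive: yes — every two-step R-path is closed by a direct edge.

Yes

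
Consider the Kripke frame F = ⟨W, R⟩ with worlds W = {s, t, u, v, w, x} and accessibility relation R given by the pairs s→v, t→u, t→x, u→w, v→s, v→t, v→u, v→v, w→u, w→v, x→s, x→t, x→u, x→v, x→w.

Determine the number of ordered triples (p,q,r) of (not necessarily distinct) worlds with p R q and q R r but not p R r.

Enumerating: (s,v,s), (s,v,t), (s,v,u), (t,u,w), (t,x,s), (t,x,t), (t,x,v), (t,x,w), (u,w,u), (u,w,v), (v,t,x), (v,u,w), (w,u,w), (w,v,s), (w,v,t), (x,t,x).

16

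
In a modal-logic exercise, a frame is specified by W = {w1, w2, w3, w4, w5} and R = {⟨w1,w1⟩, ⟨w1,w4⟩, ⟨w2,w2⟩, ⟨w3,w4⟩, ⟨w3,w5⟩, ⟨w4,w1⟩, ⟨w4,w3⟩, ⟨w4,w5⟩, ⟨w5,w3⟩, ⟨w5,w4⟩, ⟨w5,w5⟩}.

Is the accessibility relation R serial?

Yes

Serial: yes — every world has a successor (e.g. w1 R w1).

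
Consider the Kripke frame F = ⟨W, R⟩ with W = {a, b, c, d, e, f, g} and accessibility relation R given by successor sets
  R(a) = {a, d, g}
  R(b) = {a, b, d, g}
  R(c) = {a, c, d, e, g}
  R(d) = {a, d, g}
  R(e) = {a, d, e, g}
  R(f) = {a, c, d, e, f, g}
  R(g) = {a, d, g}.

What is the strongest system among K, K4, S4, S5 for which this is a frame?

S4

Transitive (axiom 4): yes — every two-step R-path is closed by a direct edge.
Reflexive (axiom T): yes — every world is R-related to itself.
Euclidean (axiom 5): no — c R a and c R e, but not a R e.
So F validates K, K4, S4; S5 would additionally require R to be Euclidean. The strongest is S4.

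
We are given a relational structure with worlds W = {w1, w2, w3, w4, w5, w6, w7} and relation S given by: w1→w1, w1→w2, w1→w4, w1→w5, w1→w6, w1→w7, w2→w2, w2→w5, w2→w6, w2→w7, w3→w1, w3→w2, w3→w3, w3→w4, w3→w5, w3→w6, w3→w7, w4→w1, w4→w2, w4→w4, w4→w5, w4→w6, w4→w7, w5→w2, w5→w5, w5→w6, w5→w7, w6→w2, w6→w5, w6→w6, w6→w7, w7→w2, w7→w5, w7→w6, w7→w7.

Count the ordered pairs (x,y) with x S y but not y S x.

14

Enumerating: (w1,w2), (w1,w5), (w1,w6), (w1,w7), (w3,w1), (w3,w2), (w3,w4), (w3,w5), (w3,w6), (w3,w7), (w4,w2), (w4,w5), (w4,w6), (w4,w7).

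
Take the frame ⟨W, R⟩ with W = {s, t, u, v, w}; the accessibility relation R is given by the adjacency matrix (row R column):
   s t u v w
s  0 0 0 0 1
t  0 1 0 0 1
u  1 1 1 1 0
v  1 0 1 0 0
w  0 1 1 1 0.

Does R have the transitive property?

No

Transitive: no — s R w and w R t, but not s R t.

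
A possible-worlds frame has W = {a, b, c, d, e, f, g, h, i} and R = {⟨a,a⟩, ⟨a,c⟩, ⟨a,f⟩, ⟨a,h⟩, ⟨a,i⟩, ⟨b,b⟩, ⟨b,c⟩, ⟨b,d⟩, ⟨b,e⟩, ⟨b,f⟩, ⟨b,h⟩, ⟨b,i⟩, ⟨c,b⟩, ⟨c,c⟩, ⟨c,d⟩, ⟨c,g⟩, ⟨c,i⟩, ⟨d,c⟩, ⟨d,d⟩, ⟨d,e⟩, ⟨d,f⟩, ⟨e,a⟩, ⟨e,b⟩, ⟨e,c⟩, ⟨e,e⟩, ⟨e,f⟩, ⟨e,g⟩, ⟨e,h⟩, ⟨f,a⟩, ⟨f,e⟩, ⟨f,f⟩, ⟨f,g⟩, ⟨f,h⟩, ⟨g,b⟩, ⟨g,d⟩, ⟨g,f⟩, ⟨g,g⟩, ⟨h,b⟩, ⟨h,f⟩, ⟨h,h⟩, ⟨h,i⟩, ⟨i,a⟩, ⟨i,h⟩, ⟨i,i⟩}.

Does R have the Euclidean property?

Euclidean: no — a R c and a R f, but not c R f.

No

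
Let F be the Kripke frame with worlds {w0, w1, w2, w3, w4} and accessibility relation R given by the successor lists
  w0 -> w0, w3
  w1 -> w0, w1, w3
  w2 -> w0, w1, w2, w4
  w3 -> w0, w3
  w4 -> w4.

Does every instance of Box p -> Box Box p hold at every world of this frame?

By correspondence theory, 4 is valid on a frame iff R is transitive.
Transitive: no — w2 R w0 and w0 R w3, but not w2 R w3.

No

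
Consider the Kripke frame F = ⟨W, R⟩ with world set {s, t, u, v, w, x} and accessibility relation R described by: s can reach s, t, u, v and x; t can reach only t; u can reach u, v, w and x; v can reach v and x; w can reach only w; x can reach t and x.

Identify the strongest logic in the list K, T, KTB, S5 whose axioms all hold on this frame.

Reflexive (axiom T): yes — every world is R-related to itself.
Symmetric (axiom B): no — s R t but not t R s.
Euclidean (axiom 5): no — s R t and s R u, but not t R u.
So F validates K, T; KTB would additionally require R to be symmetric. The strongest is T.

T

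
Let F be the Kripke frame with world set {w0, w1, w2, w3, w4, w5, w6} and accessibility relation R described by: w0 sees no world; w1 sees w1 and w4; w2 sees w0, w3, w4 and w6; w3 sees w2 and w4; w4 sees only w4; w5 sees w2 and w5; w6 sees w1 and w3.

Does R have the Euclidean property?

No

Euclidean: no — w2 R w0 and w2 R w3, but not w0 R w3.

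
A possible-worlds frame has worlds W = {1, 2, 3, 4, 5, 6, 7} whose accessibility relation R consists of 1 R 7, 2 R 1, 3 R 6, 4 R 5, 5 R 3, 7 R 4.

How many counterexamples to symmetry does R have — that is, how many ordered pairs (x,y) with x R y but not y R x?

6

Enumerating: (1,7), (2,1), (3,6), (4,5), (5,3), (7,4).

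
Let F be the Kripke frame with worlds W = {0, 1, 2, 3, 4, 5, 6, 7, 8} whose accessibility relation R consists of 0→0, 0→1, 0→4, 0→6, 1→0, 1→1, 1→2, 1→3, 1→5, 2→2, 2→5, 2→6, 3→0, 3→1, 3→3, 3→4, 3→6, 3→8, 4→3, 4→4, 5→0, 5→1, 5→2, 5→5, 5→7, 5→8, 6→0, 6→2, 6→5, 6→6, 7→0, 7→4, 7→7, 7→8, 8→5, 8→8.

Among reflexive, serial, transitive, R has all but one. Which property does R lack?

Reflexive: yes — every world is R-related to itself.
Serial: yes — every world has a successor (e.g. 0 R 0).
Transitive: no — 0 R 1 and 1 R 2, but not 0 R 2.
Only transitive fails.

transitive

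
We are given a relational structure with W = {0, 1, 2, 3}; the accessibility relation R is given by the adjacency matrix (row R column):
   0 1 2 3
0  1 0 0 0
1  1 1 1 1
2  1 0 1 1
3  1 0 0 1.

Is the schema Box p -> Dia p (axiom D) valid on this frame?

By correspondence theory, D is valid on a frame iff R is serial.
Serial: yes — every world has a successor (e.g. 0 R 0).

Yes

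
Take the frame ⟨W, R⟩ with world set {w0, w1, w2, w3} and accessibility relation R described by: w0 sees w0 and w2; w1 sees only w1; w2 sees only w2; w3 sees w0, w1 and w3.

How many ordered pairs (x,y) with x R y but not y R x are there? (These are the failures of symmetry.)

3

Enumerating: (w0,w2), (w3,w0), (w3,w1).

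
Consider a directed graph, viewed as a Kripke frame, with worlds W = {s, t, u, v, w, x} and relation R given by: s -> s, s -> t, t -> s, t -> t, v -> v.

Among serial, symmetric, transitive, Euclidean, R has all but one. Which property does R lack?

serial

Serial: no — u has no R-successor.
Symmetric: yes — every pair in R has its reverse in R.
Transitive: yes — every two-step R-path is closed by a direct edge.
Euclidean: yes — any two successors of a common world are R-related.
Only serial fails.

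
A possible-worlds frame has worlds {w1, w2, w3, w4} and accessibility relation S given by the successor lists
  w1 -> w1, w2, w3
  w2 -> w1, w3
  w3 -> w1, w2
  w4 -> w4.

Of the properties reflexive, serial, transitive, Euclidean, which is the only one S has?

serial

Reflexive: no — w2 is not related to itself.
Serial: yes — every world has a successor (e.g. w1 S w1).
Transitive: no — w2 S w1 and w1 S w2, but not w2 S w2.
Euclidean: no — w1 S w2 and w1 S w2, but not w2 S w2.
Only serial holds.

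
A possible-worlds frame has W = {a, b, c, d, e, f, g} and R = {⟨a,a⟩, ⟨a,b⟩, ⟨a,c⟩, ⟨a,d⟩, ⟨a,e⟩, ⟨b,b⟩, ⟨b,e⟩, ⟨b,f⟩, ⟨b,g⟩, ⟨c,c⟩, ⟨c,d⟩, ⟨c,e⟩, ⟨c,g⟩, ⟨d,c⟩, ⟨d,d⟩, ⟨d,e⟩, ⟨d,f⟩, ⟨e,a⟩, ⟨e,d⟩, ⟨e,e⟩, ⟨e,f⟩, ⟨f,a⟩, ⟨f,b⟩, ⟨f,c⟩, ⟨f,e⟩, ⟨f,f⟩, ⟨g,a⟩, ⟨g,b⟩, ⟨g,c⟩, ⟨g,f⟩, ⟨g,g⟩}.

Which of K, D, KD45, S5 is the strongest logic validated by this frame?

D

Serial (axiom D): yes — every world has a successor (e.g. a R a).
Euclidean (axiom 5): no — a R b and a R c, but not b R c.
Transitive (axiom 4): no — a R b and b R f, but not a R f.
Reflexive (axiom T): yes — every world is R-related to itself.
So F validates K, D; KD45 would additionally require R to be Euclidean and transitive. The strongest is D.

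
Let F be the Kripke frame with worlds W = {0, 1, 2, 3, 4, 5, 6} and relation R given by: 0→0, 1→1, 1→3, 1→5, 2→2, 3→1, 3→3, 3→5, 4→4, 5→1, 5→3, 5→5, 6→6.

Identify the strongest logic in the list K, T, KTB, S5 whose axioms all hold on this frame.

Reflexive (axiom T): yes — every world is R-related to itself.
Symmetric (axiom B): yes — every pair in R has its reverse in R.
Euclidean (axiom 5): yes — any two successors of a common world are R-related.
So F validates K, T, KTB, S5. The strongest is S5.

S5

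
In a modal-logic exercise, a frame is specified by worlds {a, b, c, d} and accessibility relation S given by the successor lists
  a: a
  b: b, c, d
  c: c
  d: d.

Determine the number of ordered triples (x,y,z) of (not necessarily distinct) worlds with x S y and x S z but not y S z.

4

Enumerating: (b,c,b), (b,c,d), (b,d,b), (b,d,c).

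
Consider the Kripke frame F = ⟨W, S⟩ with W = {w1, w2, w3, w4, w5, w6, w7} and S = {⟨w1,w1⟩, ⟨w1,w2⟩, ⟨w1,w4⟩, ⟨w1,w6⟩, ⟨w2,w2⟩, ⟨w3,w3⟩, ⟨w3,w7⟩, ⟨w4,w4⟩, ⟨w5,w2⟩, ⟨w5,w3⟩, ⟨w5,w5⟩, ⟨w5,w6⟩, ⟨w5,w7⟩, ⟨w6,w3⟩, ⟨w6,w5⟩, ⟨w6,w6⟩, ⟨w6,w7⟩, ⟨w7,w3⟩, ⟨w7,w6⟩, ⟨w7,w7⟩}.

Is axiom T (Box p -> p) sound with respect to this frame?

By correspondence theory, T is valid on a frame iff S is reflexive.
Reflexive: yes — every world is S-related to itself.

Yes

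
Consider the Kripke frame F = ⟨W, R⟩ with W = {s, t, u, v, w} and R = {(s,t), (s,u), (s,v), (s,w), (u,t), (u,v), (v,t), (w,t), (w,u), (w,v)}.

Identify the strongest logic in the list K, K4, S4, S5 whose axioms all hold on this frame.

Transitive (axiom 4): yes — every two-step R-path is closed by a direct edge.
Reflexive (axiom T): no — s is not related to itself.
Euclidean (axiom 5): no — s R t and s R u, but not t R u.
So F validates K, K4; S4 would additionally require R to be reflexive. The strongest is K4.

K4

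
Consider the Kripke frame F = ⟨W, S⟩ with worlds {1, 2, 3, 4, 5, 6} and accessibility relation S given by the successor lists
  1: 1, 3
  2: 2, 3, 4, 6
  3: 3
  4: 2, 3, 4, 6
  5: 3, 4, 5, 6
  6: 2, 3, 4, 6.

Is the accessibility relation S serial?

Yes

Serial: yes — every world has a successor (e.g. 1 S 1).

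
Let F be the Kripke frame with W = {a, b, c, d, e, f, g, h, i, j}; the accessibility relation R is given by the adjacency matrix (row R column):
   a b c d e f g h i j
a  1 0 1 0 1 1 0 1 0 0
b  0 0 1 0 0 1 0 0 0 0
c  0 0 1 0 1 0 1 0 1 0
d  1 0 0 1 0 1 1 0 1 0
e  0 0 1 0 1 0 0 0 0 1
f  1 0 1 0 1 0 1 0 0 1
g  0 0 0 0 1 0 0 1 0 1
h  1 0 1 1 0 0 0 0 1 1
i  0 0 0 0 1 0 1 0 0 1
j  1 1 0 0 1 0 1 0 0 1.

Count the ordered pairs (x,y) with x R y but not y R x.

25

Enumerating: (a,c), (a,e), (b,c), (b,f), (c,g), (c,i), (d,a), (d,f), (d,g), (d,i), (f,c), (f,e), … and 13 more.
Total: 25.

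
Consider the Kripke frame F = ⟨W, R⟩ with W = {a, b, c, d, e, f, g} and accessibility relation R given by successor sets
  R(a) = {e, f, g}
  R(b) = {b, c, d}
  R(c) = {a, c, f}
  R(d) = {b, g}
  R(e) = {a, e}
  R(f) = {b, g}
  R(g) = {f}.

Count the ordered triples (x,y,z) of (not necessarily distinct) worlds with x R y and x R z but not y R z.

Enumerating: (a,e,f), (a,e,g), (a,f,e), (a,f,f), (a,g,e), (a,g,g), (b,c,b), (b,c,d), (b,d,c), (b,d,d), (c,a,a), (c,a,c), … and 11 more.
Total: 23.

23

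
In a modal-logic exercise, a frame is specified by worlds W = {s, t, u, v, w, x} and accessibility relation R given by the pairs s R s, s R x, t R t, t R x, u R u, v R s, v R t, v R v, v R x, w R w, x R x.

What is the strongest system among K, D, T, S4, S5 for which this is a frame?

S4

Serial (axiom D): yes — every world has a successor (e.g. s R s).
Reflexive (axiom T): yes — every world is R-related to itself.
Transitive (axiom 4): yes — every two-step R-path is closed by a direct edge.
Euclidean (axiom 5): no — v R s and v R t, but not s R t.
So F validates K, D, T, S4; S5 would additionally require R to be Euclidean. The strongest is S4.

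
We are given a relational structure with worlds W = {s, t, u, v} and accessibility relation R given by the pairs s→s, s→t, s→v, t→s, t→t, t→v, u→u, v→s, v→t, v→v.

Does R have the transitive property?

Transitive: yes — every two-step R-path is closed by a direct edge.

Yes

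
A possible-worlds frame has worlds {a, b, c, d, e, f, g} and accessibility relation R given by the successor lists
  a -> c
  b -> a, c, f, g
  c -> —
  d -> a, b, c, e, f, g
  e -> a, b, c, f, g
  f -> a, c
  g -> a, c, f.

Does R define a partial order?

Reflexive: no — a is not related to itself.
Transitive: yes — every two-step R-path is closed by a direct edge.
Antisymmetric: yes — no distinct pair is related both ways.
So R is not a partial order.

No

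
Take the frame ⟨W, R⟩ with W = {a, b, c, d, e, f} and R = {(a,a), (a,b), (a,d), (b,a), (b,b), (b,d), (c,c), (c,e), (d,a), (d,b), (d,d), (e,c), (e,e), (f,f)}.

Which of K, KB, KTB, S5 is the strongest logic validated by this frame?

Symmetric (axiom B): yes — every pair in R has its reverse in R.
Reflexive (axiom T): yes — every world is R-related to itself.
Euclidean (axiom 5): yes — any two successors of a common world are R-related.
So F validates K, KB, KTB, S5. The strongest is S5.

S5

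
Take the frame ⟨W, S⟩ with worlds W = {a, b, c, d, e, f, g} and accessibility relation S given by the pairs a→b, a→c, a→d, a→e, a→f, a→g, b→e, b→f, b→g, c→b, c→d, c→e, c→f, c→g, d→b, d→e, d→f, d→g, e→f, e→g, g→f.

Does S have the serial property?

No

Serial: no — f has no S-successor.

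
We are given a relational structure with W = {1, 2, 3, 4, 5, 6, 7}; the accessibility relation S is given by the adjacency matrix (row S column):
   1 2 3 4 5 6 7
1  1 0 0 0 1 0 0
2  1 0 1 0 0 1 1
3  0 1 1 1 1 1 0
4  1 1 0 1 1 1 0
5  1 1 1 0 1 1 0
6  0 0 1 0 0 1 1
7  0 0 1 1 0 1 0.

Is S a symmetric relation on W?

Symmetric: no — 2 S 1 but not 1 S 2.

No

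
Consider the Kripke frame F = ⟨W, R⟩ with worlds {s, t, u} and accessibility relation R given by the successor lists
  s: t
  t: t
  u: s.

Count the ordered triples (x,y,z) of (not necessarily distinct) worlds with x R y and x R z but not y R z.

Enumerating: (u,s,s).

1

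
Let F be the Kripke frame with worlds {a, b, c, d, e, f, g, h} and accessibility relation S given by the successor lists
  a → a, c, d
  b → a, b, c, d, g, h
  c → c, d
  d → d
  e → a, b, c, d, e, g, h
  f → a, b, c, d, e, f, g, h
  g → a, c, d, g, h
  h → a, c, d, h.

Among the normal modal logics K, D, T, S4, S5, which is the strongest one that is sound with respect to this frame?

S4

Serial (axiom D): yes — every world has a successor (e.g. a S a).
Reflexive (axiom T): yes — every world is S-related to itself.
Transitive (axiom 4): yes — every two-step S-path is closed by a direct edge.
Euclidean (axiom 5): no — a S d and a S c, but not d S c.
So F validates K, D, T, S4; S5 would additionally require S to be Euclidean. The strongest is S4.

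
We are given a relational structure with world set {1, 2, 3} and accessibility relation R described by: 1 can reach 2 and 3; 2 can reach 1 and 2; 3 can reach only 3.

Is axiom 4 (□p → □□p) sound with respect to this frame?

The schema 4 characterises exactly the transitive frames.
Transitive: no — 2 R 1 and 1 R 3, but not 2 R 3.

No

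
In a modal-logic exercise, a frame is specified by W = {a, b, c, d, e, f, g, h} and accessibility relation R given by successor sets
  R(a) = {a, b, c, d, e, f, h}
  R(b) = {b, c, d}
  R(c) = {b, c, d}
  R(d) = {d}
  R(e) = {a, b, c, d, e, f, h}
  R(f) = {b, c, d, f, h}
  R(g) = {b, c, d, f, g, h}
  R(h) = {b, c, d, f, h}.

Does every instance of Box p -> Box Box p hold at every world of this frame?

Yes

The schema 4 characterises exactly the transitive frames.
Transitive: yes — every two-step R-path is closed by a direct edge.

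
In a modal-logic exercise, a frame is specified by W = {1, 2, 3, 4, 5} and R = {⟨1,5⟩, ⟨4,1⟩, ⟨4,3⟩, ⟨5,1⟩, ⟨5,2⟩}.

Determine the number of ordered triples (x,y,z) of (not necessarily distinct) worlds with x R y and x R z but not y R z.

9

Enumerating: (1,5,5), (4,1,1), (4,1,3), (4,3,1), (4,3,3), (5,1,1), (5,1,2), (5,2,1), (5,2,2).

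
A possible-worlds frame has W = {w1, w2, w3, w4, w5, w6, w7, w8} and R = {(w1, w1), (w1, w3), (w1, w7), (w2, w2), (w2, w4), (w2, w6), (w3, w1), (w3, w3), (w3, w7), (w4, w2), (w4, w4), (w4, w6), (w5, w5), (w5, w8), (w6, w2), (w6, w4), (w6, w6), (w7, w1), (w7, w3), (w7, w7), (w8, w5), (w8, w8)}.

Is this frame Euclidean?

Euclidean: yes — any two successors of a common world are R-related.

Yes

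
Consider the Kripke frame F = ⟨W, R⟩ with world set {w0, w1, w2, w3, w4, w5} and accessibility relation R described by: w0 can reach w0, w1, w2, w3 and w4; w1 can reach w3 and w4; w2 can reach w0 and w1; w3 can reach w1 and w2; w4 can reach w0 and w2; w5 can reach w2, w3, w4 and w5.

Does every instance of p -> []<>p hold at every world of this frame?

No

The schema B characterises exactly the symmetric frames.
Symmetric: no — w0 R w1 but not w1 R w0.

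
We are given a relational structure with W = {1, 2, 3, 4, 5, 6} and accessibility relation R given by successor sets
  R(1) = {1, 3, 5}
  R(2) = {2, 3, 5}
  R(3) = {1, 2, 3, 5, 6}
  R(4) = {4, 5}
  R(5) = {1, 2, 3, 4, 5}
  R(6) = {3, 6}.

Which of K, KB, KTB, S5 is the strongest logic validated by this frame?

KTB

Symmetric (axiom B): yes — every pair in R has its reverse in R.
Reflexive (axiom T): yes — every world is R-related to itself.
Euclidean (axiom 5): no — 3 R 1 and 3 R 2, but not 1 R 2.
So F validates K, KB, KTB; S5 would additionally require R to be Euclidean. The strongest is KTB.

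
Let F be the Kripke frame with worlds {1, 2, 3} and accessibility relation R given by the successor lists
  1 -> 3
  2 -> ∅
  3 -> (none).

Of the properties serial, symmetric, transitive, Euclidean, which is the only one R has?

transitive

Serial: no — 2 has no R-successor.
Symmetric: no — 1 R 3 but not 3 R 1.
Transitive: yes — every two-step R-path is closed by a direct edge.
Euclidean: no — 1 R 3 and 1 R 3, but not 3 R 3.
Only transitive holds.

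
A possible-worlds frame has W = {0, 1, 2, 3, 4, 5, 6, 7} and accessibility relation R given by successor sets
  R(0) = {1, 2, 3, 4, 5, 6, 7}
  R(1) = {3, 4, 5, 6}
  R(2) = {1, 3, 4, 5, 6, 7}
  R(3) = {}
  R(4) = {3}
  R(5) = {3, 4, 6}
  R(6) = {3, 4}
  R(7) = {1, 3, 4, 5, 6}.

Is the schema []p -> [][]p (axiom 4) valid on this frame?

Yes

Axiom 4 corresponds to the accessibility relation being transitive.
Transitive: yes — every two-step R-path is closed by a direct edge.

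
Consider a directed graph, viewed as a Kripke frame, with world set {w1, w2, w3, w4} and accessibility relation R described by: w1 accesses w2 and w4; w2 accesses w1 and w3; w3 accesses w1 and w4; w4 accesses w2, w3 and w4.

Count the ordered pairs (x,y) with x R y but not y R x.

Enumerating: (w1,w4), (w2,w3), (w3,w1), (w4,w2).

4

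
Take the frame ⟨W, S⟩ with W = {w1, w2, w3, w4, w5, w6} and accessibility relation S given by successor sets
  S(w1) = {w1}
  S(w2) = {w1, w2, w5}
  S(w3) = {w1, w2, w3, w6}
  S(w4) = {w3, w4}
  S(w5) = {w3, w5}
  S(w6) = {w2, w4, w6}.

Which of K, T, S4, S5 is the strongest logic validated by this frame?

T

Reflexive (axiom T): yes — every world is S-related to itself.
Transitive (axiom 4): no — w2 S w5 and w5 S w3, but not w2 S w3.
Euclidean (axiom 5): no — w2 S w1 and w2 S w5, but not w1 S w5.
So F validates K, T; S4 would additionally require S to be transitive. The strongest is T.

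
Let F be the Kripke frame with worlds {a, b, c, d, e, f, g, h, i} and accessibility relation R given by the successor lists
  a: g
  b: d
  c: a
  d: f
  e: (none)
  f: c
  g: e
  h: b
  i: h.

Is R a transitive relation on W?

No

Transitive: no — a R g and g R e, but not a R e.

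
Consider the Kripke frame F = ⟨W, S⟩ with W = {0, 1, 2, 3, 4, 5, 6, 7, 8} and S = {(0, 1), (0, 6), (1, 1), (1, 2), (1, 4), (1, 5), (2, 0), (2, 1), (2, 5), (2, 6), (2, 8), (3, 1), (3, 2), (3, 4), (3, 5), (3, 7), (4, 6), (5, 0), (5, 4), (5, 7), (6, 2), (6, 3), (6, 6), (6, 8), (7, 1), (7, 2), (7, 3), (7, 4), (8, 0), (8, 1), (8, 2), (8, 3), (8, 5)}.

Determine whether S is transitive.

No

Transitive: no — 0 S 1 and 1 S 2, but not 0 S 2.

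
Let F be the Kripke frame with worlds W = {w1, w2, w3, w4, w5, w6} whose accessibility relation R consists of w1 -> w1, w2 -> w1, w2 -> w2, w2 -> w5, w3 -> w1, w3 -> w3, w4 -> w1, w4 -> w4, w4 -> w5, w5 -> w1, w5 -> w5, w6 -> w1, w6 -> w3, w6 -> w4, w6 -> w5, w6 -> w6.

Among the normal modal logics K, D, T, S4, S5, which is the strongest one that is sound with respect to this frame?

S4

Serial (axiom D): yes — every world has a successor (e.g. w1 R w1).
Reflexive (axiom T): yes — every world is R-related to itself.
Transitive (axiom 4): yes — every two-step R-path is closed by a direct edge.
Euclidean (axiom 5): no — w2 R w1 and w2 R w5, but not w1 R w5.
So F validates K, D, T, S4; S5 would additionally require R to be Euclidean. The strongest is S4.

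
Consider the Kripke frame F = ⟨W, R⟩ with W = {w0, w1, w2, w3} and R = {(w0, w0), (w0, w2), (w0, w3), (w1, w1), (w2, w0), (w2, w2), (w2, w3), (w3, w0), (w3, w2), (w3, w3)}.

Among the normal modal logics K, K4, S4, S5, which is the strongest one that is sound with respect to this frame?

S5

Transitive (axiom 4): yes — every two-step R-path is closed by a direct edge.
Reflexive (axiom T): yes — every world is R-related to itself.
Euclidean (axiom 5): yes — any two successors of a common world are R-related.
So F validates K, K4, S4, S5. The strongest is S5.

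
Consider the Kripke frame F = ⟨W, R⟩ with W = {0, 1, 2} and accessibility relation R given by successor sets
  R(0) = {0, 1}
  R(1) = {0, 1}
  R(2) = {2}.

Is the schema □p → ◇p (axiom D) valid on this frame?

Yes

Axiom D corresponds to the accessibility relation being serial.
Serial: yes — every world has a successor (e.g. 0 R 0).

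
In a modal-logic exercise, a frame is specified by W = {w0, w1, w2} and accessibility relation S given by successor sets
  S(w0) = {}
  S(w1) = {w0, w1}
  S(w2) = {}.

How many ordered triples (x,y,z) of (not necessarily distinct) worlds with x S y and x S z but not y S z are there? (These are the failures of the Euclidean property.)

Enumerating: (w1,w0,w0), (w1,w0,w1).

2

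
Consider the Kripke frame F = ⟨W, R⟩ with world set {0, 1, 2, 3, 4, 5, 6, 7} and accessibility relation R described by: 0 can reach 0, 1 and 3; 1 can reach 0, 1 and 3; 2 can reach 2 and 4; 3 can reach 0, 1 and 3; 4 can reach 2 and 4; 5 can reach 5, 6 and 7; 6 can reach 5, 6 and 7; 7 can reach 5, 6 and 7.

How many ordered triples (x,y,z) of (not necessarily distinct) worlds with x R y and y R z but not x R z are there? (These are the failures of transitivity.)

0

R is transitive; there are no such tuples.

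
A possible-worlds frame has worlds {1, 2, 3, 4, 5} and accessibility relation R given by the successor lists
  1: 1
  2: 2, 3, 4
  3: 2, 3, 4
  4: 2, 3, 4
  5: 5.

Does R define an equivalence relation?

Yes

Reflexive: yes — every world is R-related to itself.
Symmetric: yes — every pair in R has its reverse in R.
Transitive: yes — every two-step R-path is closed by a direct edge.
So R is an equivalence relation.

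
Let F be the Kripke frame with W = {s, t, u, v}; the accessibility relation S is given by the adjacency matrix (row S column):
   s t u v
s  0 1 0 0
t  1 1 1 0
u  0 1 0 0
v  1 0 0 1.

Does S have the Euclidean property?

No

Euclidean: no — t S s and t S u, but not s S u.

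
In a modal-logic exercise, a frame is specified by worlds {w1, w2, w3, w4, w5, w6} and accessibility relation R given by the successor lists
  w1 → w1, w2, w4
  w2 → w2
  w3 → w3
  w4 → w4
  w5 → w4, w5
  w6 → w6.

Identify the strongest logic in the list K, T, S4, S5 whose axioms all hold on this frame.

S4

Reflexive (axiom T): yes — every world is R-related to itself.
Transitive (axiom 4): yes — every two-step R-path is closed by a direct edge.
Euclidean (axiom 5): no — w1 R w2 and w1 R w4, but not w2 R w4.
So F validates K, T, S4; S5 would additionally require R to be Euclidean. The strongest is S4.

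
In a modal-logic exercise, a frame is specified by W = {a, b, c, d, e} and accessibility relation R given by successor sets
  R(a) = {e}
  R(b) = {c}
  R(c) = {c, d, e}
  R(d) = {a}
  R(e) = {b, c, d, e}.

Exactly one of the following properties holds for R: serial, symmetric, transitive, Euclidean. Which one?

serial

Serial: yes — every world has a successor (e.g. a R e).
Symmetric: no — a R e but not e R a.
Transitive: no — a R e and e R b, but not a R b.
Euclidean: no — c R d and c R e, but not d R e.
Only serial holds.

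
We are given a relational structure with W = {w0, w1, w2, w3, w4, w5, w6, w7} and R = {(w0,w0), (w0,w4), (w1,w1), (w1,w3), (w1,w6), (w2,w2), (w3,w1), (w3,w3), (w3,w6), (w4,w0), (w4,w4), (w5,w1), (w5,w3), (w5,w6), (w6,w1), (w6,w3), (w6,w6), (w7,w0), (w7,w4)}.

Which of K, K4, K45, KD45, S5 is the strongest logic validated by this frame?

Transitive (axiom 4): yes — every two-step R-path is closed by a direct edge.
Euclidean (axiom 5): yes — any two successors of a common world are R-related.
Serial (axiom D): yes — every world has a successor (e.g. w0 R w0).
Reflexive (axiom T): no — w5 is not related to itself.
So F validates K, K4, K45, KD45; S5 would additionally require R to be reflexive. The strongest is KD45.

KD45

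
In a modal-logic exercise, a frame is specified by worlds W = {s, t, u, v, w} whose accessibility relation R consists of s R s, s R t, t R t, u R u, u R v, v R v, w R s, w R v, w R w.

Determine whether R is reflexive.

Reflexive: yes — every world is R-related to itself.

Yes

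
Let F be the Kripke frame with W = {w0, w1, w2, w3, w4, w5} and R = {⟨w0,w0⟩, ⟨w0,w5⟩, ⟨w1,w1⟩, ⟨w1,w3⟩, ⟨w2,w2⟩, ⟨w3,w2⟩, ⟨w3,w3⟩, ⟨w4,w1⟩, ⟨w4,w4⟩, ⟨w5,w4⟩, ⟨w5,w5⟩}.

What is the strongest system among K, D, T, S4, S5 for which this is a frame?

T

Serial (axiom D): yes — every world has a successor (e.g. w0 R w0).
Reflexive (axiom T): yes — every world is R-related to itself.
Transitive (axiom 4): no — w0 R w5 and w5 R w4, but not w0 R w4.
Euclidean (axiom 5): no — w0 R w5 and w0 R w0, but not w5 R w0.
So F validates K, D, T; S4 would additionally require R to be transitive. The strongest is T.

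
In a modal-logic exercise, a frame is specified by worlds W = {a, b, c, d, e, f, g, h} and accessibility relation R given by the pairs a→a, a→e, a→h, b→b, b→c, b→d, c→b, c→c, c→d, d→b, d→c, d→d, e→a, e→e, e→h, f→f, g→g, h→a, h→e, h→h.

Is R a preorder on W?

Yes

Reflexive: yes — every world is R-related to itself.
Transitive: yes — every two-step R-path is closed by a direct edge.
So R is a preorder.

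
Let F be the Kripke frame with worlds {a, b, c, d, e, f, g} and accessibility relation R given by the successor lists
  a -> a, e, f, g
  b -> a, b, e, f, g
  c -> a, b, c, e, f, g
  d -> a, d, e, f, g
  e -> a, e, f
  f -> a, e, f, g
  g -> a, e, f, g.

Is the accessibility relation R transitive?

No

Transitive: no — e R a and a R g, but not e R g.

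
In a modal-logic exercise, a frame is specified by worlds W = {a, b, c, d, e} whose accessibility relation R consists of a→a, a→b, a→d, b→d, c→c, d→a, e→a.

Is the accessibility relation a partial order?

No

Reflexive: no — b is not related to itself.
Transitive: no — b R d and d R a, but not b R a.
Antisymmetric: no — a R d and d R a with a ≠ d.
So R is not a partial order.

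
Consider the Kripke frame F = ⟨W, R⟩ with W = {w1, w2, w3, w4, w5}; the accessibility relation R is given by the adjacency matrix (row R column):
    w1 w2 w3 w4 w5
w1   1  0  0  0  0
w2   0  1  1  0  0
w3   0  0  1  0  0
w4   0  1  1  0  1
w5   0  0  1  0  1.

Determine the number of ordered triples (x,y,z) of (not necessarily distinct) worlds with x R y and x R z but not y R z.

Enumerating: (w2,w3,w2), (w4,w2,w5), (w4,w3,w2), (w4,w3,w5), (w4,w5,w2), (w5,w3,w5).

6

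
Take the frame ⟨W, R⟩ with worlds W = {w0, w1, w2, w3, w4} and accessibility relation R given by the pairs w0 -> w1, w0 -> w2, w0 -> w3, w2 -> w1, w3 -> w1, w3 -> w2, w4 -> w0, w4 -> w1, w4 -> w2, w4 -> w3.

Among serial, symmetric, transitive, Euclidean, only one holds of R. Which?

Serial: no — w1 has no R-successor.
Symmetric: no — w0 R w1 but not w1 R w0.
Transitive: yes — every two-step R-path is closed by a direct edge.
Euclidean: no — w0 R w1 and w0 R w2, but not w1 R w2.
Only transitive holds.

transitive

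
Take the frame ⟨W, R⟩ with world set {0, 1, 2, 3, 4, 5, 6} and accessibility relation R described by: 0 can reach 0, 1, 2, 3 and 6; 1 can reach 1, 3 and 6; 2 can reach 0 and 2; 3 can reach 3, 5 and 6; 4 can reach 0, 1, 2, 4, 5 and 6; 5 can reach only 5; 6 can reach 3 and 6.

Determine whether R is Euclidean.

Euclidean: no — 0 R 1 and 0 R 2, but not 1 R 2.

No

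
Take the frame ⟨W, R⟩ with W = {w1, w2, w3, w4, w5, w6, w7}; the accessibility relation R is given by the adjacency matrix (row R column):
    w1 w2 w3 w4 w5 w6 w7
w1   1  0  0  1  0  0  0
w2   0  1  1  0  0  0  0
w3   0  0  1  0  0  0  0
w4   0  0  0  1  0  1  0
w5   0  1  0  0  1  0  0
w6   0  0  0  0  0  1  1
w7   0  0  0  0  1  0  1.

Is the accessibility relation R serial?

Yes

Serial: yes — every world has a successor (e.g. w1 R w1).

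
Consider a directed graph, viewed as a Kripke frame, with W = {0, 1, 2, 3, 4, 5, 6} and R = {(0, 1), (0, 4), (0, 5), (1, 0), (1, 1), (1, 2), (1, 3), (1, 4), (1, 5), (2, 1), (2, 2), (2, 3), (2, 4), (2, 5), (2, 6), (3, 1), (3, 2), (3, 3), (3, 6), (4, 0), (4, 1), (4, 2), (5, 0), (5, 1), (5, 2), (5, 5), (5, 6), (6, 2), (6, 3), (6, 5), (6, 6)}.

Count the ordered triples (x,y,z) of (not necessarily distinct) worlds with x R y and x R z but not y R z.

Enumerating: (0,4,4), (0,4,5), (0,5,4), (1,0,0), (1,0,2), (1,0,3), (1,2,0), (1,3,0), (1,3,4), (1,3,5), (1,4,3), (1,4,4), … and 28 more.
Total: 40.

40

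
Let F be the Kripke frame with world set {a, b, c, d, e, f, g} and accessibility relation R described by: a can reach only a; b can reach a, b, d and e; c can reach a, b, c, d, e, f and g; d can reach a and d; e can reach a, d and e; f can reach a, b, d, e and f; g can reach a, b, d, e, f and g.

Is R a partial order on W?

Reflexive: yes — every world is R-related to itself.
Transitive: yes — every two-step R-path is closed by a direct edge.
Antisymmetric: yes — no distinct pair is related both ways.
So R is a partial order.

Yes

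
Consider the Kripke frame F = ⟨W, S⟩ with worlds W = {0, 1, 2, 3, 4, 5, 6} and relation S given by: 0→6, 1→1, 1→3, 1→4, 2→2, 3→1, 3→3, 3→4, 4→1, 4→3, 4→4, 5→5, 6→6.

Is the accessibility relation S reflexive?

No

Reflexive: no — 0 is not related to itself.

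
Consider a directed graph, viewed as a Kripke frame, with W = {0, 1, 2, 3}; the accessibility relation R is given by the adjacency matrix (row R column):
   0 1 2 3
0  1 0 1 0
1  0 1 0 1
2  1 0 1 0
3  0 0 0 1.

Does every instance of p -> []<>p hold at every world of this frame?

The schema B characterises exactly the symmetric frames.
Symmetric: no — 1 R 3 but not 3 R 1.

No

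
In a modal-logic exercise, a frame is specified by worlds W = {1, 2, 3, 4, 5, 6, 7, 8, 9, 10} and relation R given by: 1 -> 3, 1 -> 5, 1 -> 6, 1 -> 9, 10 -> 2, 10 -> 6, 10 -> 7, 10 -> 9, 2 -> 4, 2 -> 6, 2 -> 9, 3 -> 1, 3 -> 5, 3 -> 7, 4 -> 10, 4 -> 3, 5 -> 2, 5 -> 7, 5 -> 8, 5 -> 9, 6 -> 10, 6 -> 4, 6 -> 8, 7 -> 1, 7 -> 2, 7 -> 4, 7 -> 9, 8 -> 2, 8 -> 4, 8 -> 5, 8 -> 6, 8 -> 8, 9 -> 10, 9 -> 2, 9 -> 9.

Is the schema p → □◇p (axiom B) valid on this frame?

By correspondence theory, B is valid on a frame iff R is symmetric.
Symmetric: no — 1 R 5 but not 5 R 1.

No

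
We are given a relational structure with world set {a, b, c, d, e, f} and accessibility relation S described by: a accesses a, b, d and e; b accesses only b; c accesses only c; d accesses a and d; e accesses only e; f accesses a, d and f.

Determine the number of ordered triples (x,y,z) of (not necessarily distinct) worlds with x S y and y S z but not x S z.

Enumerating: (d,a,b), (d,a,e), (f,a,b), (f,a,e).

4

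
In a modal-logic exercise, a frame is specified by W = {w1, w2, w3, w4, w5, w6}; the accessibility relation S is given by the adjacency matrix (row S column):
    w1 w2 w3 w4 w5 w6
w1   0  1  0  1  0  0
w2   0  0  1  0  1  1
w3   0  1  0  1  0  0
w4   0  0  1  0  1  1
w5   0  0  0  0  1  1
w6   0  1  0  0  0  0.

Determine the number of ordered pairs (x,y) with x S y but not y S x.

6

Enumerating: (w1,w2), (w1,w4), (w2,w5), (w4,w5), (w4,w6), (w5,w6).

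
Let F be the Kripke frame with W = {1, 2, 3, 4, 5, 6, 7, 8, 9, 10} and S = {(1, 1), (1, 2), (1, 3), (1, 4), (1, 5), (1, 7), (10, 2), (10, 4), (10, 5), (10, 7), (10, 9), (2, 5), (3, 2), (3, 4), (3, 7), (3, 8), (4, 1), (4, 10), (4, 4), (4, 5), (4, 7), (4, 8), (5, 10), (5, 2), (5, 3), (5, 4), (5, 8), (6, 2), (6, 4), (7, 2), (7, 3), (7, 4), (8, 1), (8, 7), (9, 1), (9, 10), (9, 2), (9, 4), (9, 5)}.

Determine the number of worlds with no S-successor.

S is serial; there are no such worlds.

0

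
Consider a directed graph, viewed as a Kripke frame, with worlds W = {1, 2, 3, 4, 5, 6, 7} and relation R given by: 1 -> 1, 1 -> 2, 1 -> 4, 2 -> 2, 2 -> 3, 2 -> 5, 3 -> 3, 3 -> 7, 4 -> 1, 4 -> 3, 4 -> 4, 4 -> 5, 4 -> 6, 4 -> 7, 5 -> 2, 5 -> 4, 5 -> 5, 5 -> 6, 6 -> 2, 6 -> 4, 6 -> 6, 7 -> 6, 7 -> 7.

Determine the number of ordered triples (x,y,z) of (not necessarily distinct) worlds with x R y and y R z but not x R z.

Enumerating: (1,2,3), (1,2,5), (1,4,3), (1,4,5), (1,4,6), (1,4,7), (2,3,7), (2,5,4), (2,5,6), (3,7,6), (4,1,2), (4,5,2), … and 13 more.
Total: 25.

25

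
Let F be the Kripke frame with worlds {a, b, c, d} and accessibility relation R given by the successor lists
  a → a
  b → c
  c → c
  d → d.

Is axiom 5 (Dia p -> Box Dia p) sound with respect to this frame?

Axiom 5 corresponds to the accessibility relation being Euclidean.
Euclidean: yes — any two successors of a common world are R-related.

Yes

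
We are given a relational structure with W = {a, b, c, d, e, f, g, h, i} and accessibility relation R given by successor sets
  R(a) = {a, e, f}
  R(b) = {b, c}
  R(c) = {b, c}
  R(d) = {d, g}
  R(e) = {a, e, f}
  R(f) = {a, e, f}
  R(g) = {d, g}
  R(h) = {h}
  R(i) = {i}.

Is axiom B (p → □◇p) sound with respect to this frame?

Axiom B corresponds to the accessibility relation being symmetric.
Symmetric: yes — every pair in R has its reverse in R.

Yes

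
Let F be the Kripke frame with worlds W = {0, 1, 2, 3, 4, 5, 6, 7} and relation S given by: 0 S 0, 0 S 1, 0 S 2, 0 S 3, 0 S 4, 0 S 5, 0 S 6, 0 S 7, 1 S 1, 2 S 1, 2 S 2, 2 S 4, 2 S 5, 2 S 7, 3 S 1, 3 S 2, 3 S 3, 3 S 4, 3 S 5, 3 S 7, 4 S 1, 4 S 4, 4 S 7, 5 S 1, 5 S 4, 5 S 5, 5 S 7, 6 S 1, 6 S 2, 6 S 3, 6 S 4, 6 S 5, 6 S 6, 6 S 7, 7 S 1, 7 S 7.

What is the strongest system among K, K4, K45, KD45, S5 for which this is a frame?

K4

Transitive (axiom 4): yes — every two-step S-path is closed by a direct edge.
Euclidean (axiom 5): no — 0 S 1 and 0 S 2, but not 1 S 2.
Serial (axiom D): yes — every world has a successor (e.g. 0 S 0).
Reflexive (axiom T): yes — every world is S-related to itself.
So F validates K, K4; K45 would additionally require S to be Euclidean. The strongest is K4.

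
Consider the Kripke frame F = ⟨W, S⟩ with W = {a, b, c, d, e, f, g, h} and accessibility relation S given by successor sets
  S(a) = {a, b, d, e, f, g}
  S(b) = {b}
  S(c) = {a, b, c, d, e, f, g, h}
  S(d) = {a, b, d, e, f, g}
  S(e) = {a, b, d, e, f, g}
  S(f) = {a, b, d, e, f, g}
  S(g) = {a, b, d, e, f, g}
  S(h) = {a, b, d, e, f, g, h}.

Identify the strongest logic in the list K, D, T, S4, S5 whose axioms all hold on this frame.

Serial (axiom D): yes — every world has a successor (e.g. a S a).
Reflexive (axiom T): yes — every world is S-related to itself.
Transitive (axiom 4): yes — every two-step S-path is closed by a direct edge.
Euclidean (axiom 5): no — a S b and a S d, but not b S d.
So F validates K, D, T, S4; S5 would additionally require S to be Euclidean. The strongest is S4.

S4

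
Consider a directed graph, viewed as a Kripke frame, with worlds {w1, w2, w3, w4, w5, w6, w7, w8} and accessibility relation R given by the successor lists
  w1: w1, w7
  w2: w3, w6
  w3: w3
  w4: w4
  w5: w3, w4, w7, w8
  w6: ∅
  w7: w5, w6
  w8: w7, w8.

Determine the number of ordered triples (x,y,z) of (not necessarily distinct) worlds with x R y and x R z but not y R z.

Enumerating: (w1,w7,w1), (w1,w7,w7), (w2,w3,w6), (w2,w6,w3), (w2,w6,w6), (w5,w3,w4), (w5,w3,w7), (w5,w3,w8), (w5,w4,w3), (w5,w4,w7), (w5,w4,w8), (w5,w7,w3), … and 11 more.
Total: 23.

23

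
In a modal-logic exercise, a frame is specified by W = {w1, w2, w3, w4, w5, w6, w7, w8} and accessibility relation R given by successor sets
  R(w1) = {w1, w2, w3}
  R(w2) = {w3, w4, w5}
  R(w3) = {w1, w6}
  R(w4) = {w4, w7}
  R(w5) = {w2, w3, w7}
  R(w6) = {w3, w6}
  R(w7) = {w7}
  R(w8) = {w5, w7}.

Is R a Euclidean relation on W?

Euclidean: no — w1 R w3 and w1 R w2, but not w3 R w2.

No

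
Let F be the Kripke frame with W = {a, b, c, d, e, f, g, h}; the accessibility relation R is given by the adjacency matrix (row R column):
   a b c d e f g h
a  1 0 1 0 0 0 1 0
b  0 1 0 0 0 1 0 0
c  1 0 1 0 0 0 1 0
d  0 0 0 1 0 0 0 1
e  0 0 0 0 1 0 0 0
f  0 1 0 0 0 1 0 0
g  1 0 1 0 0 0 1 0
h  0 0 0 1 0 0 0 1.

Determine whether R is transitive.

Transitive: yes — every two-step R-path is closed by a direct edge.

Yes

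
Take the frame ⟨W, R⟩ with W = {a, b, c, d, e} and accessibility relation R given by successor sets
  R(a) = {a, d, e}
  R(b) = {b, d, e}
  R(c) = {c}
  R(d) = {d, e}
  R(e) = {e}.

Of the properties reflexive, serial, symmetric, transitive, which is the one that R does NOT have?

Reflexive: yes — every world is R-related to itself.
Serial: yes — every world has a successor (e.g. a R a).
Symmetric: no — a R d but not d R a.
Transitive: yes — every two-step R-path is closed by a direct edge.
Only symmetric fails.

symmetric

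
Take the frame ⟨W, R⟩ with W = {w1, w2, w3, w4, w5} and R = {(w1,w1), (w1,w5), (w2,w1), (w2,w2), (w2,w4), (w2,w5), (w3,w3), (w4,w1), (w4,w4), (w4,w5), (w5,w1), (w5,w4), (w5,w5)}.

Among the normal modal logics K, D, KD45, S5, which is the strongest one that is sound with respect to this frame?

Serial (axiom D): yes — every world has a successor (e.g. w1 R w1).
Euclidean (axiom 5): no — w2 R w1 and w2 R w4, but not w1 R w4.
Transitive (axiom 4): no — w1 R w5 and w5 R w4, but not w1 R w4.
Reflexive (axiom T): yes — every world is R-related to itself.
So F validates K, D; KD45 would additionally require R to be Euclidean and transitive. The strongest is D.

D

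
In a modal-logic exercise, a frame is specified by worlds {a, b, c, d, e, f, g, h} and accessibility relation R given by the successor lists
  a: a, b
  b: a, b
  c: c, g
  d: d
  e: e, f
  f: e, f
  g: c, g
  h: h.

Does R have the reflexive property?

Reflexive: yes — every world is R-related to itself.

Yes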